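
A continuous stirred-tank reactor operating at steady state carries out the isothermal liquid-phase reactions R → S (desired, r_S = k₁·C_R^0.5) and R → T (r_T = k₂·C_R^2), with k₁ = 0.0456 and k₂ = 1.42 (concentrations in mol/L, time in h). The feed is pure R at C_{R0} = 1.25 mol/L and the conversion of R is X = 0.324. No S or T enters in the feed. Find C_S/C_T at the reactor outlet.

Exit C_R = C_{R0}(1−X) = 1.25×0.676 = 0.8450 mol/L.
Rates in a CSTR are evaluated at the outlet concentration: r_S = 0.0456×0.8450^0.5 = 0.04192, r_T = 1.42×0.8450^2 = 1.014.
Overall selectivity = C_S/C_T = r_Sτ/(r_Tτ) = r_S/r_T = 0.0413.

0.0413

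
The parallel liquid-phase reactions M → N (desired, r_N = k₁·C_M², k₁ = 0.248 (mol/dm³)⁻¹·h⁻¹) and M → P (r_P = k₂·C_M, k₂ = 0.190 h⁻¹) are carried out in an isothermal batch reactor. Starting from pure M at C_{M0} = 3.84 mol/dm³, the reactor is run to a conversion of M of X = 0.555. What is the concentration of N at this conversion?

1.66 mol/dm³

C_M = C_{M0}(1−X) = 1.709 mol/dm³.
Along a PFR/batch, dC_P/dC_M = −r_P/(r_N+r_P) = −k₂/(k₂+k₁·C_M).
Integrating from C_{M0} to C_M: C_P = (0.190/0.248)·ln[(0.190+0.248·3.84)/(0.190+0.248·1.71)] = 0.7661·ln(1.142/0.6138) = 0.4759 mol/dm³.
Then C_N = (C_{M0}−C_M) − C_P = 2.131 − 0.4759 = 1.655 mol/dm³.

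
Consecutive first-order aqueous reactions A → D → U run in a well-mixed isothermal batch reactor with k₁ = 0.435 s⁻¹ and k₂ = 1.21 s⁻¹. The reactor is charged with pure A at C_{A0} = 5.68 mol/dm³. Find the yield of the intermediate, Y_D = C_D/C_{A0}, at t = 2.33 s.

The intermediate concentration in a first-order A→B→C sequence is C_D = k₁C_{A0}(e^(−k₁t) − e^(−k₂t))/(k₂−k₁).
e^(−k₁t) = e^(−0.435×2.33) = e^(−1.014) = 0.3629; e^(−k₂t) = e^(−2.819) = 0.05965.
C_D = 0.435×5.68/(1.21−0.435) × (0.3629−0.05965) = 3.188×0.3033 = 0.9669 mol/dm³.
Y_D = C_D/C_{A0} = 0.9669/5.68 = 0.170.

0.170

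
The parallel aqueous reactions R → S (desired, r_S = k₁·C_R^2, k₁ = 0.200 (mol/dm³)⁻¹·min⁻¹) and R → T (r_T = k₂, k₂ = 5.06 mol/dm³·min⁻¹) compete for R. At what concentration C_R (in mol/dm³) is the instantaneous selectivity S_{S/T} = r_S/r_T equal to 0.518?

3.62 mol/dm³

S_{S/T} = (k₁/k₂)·C_R^2 ⇒ C_R = (S·k₂/k₁)^(0.5).
= (0.518×5.06/0.200)^(0.5) = (13.11)^(0.5) = 3.62 mol/dm³.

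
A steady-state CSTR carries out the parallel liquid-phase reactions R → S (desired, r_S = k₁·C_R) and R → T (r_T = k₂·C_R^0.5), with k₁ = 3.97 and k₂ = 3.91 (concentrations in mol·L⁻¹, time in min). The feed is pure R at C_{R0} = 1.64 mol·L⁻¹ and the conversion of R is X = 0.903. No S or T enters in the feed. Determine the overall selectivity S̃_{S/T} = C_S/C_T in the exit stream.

Exit C_R = C_{R0}(1−X) = 1.64×0.0970 = 0.1591 mol·L⁻¹.
A CSTR operates uniformly at the exit composition, giving r_S = 0.6315 and r_T = 1.559 (each k·C_R^n at C_R = 0.1591).
Overall selectivity = C_S/C_T = r_Sτ/(r_Tτ) = r_S/r_T = 0.405.

0.405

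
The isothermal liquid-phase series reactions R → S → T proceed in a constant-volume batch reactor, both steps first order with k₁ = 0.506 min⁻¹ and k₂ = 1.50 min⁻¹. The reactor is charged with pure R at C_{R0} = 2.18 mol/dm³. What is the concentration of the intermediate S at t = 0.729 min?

0.396 mol/dm³

For first-order series with pure R initially, C_S(t) = k₁C_{R0}/(k₂−k₁)·(e^(−k₁t) − e^(−k₂t)).
e^(−k₁t) = e^(−0.506×0.729) = e^(−0.3689) = 0.6915; e^(−k₂t) = e^(−1.093) = 0.3350.
C_S = 0.506×2.18/(1.50−0.506) × (0.6915−0.3350) = 1.110×0.3565 = 0.3956 mol/dm³.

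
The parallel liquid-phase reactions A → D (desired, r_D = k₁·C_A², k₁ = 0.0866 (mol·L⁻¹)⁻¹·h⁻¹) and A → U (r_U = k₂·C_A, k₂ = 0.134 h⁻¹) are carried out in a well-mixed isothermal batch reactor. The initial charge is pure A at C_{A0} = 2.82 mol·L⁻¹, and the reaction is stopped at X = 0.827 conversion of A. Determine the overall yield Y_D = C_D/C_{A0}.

C_A = C_{A0}(1−X) = 0.4879 mol·L⁻¹.
Along a PFR/batch, dC_U/dC_A = −r_U/(r_D+r_U) = −k₂/(k₂+k₁·C_A).
Integrating from C_{A0} to C_A: C_U = (0.134/0.0866)·ln[(0.134+0.0866·2.82)/(0.134+0.0866·0.488)] = 1.547·ln(0.3782/0.1762) = 1.181 mol·L⁻¹.
Then C_D = (C_{A0}−C_A) − C_U = 2.332 − 1.181 = 1.151 mol·L⁻¹.
Y_D = C_D/C_{A0} = 1.151/2.82 = 0.408.

0.408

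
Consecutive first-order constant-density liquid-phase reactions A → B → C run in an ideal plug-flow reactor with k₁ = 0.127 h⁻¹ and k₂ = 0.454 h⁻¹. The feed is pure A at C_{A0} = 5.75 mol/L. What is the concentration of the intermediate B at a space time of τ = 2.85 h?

0.943 mol/L

Solving the coupled first-order balances gives C_B(τ) = [k₁/(k₂−k₁)]·C_{A0}·(e^(−k₁τ) − e^(−k₂τ)).
e^(−k₁τ) = e^(−0.127×2.85) = e^(−0.3619) = 0.6963; e^(−k₂τ) = e^(−1.294) = 0.2742.
C_B = 0.127×5.75/(0.454−0.127) × (0.6963−0.2742) = 2.233×0.4221 = 0.9427 mol/L.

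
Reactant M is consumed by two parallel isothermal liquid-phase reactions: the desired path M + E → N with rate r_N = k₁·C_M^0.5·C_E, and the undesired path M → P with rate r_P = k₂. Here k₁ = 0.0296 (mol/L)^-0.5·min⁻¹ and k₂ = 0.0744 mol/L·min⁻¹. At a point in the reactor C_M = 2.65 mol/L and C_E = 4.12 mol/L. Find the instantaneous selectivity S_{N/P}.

2.67

S_{N/P} = r_N/r_P = (k₁·C_M^0.5·C_E)/(k₂) = (k₁/k₂)·C_M^0.5·C_E.
= (0.0296×2.650^0.5×4.120) / (0.0744) = 0.1985/0.07440 = 2.67.
Since the desired path is higher order in M, keeping C_M high (PFR or concentrated feed) favours N.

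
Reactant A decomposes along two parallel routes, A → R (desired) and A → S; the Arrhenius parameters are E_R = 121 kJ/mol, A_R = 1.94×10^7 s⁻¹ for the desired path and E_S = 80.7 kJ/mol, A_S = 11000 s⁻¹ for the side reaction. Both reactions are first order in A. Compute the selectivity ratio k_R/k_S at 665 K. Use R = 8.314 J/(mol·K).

Since both paths have the same order in A, the concentration cancels and S_{R/S} = k_R/k_S = (A_R/A_S)·exp[(E_S−E_R)/(RT)].
(E_S−E_R)/(RT) = (80.7−121)×10³/(8.314×665) = -40300/5529 = -7.289.
k_R/k_S = (1.94×10^7/11000)·exp(-7.289) = 1764 × 6.829×10^-4 = 1.20.
Since E_R > E_S, raising the temperature improves selectivity toward R.

1.20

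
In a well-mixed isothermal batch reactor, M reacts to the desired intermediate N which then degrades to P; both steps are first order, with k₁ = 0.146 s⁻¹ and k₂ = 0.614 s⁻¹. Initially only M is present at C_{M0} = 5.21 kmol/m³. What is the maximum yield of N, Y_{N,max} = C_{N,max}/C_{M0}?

0.152

At the optimum, C_{N,max}/C_{M0} = (k₁/k₂)^[k₂/(k₂−k₁)].
= (0.146/0.614)^(0.614/(0.614−0.146)) = (0.2378)^(1.312) = 0.1519.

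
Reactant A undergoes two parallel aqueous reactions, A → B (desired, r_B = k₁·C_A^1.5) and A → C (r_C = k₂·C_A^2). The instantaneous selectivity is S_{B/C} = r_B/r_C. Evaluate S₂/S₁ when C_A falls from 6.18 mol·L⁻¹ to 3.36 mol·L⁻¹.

1.36

S_{B/C} = (k₁/k₂)·C_A^-0.5, so S₂/S₁ = (C_{A,2}/C_{A,1})^-0.5.
= (3.36/6.18)^(-0.5) = (0.5437)^(-0.5) = 1.36.
Selectivity toward B rises as C_A falls — low-concentration operation is favoured.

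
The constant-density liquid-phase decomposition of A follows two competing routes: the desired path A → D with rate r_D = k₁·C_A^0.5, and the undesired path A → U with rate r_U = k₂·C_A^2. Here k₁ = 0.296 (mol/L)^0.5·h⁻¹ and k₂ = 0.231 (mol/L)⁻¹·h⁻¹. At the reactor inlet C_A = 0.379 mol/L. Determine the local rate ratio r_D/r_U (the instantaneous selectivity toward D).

S_{D/U} = r_D/r_U = (k₁·C_A^0.5)/(k₂·C_A^2) = (k₁/k₂)·C_A^-1.5.
= (0.296×0.3790^0.5) / (0.231×0.3790^2) = 0.1822/0.03318 = 5.49.
The undesired path is higher order in A, so low C_A (CSTR or dilute feed) favours D.

5.49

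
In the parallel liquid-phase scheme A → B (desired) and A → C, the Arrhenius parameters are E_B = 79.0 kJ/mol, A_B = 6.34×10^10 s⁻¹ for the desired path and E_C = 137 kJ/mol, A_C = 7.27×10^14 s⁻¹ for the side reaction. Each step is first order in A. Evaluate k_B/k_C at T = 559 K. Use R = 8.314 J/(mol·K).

22.9

With equal orders, S_{B/C} = k_B/k_C = (A_B/A_C)·exp[(E_C−E_B)/(RT)].
(E_C−E_B)/(RT) = (137−79.0)×10³/(8.314×559) = 58000/4648 = 12.48.
k_B/k_C = (6.34×10^10/7.27×10^14)·exp(12.48) = 8.721×10^-5 × 2.630×10^5 = 22.9.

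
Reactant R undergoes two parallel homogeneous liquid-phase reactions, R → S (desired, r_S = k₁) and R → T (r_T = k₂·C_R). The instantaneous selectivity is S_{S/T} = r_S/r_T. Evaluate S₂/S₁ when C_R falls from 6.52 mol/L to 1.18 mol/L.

5.53

S_{S/T} = (k₁/k₂)·C_R⁻¹, so S₂/S₁ = (C_{R,2}/C_{R,1})⁻¹.
= 6.52/1.18 = 5.53.
Selectivity toward S rises as C_R falls — low-concentration operation is favoured.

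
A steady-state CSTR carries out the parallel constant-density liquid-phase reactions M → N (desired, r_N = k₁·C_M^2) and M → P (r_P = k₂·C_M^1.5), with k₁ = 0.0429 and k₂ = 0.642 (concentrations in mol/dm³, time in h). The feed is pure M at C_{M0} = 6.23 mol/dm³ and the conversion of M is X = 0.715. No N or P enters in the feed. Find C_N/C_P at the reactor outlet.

0.0890

Exit C_M = C_{M0}(1−X) = 6.23×0.285 = 1.776 mol/dm³.
In a CSTR the entire volume is at exit conditions, so r_N = 0.0429×1.776^2 = 0.1352 and r_P = 0.642×1.776^1.5 = 1.519.
Overall selectivity = C_N/C_P = r_Nτ/(r_Pτ) = r_N/r_P = 0.0890.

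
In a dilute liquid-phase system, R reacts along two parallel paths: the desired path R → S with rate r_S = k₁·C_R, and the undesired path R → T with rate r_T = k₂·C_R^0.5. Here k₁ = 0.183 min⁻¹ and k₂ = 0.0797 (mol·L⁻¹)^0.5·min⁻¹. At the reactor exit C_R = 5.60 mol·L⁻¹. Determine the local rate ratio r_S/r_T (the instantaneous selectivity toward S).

5.43

S_{S/T} = r_S/r_T = (k₁·C_R)/(k₂·C_R^0.5) = (k₁/k₂)·C_R^0.5.
= (0.183×5.600) / (0.0797×5.600^0.5) = 1.025/0.1886 = 5.43.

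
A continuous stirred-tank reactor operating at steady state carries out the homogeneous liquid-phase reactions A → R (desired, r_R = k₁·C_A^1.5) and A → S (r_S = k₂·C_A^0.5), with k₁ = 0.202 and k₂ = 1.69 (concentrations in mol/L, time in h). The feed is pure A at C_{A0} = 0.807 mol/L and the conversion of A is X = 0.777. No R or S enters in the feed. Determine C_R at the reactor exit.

Exit C_A = C_{A0}(1−X) = 0.807×0.223 = 0.1800 mol/L.
Rates in a CSTR are evaluated at the outlet concentration: r_R = 0.202×0.1800^1.5 = 0.01542, r_S = 1.69×0.1800^0.5 = 0.7169.
Fraction of consumed A going to R: r_R/(r_R+r_S) = 0.02106.
C_R = 0.02106·C_{A0}·X = 0.02106×0.807×0.777 = 0.0132 mol/L.

0.0132 mol/L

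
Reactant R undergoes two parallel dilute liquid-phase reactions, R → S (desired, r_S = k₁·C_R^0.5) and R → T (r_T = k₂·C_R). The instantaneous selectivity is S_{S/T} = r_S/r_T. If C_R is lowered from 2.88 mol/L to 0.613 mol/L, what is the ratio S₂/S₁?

2.17

S_{S/T} = (k₁/k₂)·C_R^-0.5, so S₂/S₁ = (C_{R,2}/C_{R,1})^-0.5.
= (0.613/2.88)^(-0.5) = (0.2128)^(-0.5) = 2.17.
Selectivity toward S rises as C_R falls — low-concentration operation is favoured.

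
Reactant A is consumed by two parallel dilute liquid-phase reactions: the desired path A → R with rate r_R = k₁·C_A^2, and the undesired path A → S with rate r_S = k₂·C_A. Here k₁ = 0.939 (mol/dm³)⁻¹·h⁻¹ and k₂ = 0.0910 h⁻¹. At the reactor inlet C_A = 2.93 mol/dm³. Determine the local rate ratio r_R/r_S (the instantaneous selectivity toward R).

30.2

S_{R/S} = r_R/r_S = (k₁·C_A^2)/(k₂·C_A) = (k₁/k₂)·C_A.
= (0.939×2.930^2) / (0.0910×2.930) = 8.061/0.2666 = 30.2.
Since the desired path is higher order in A, keeping C_A high (PFR or concentrated feed) favours R.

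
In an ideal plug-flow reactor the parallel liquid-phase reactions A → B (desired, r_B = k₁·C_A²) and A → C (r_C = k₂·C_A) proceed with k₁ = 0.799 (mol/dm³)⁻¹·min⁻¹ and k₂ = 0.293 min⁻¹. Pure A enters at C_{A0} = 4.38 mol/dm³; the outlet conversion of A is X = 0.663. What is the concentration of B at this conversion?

2.56 mol/dm³

C_A = C_{A0}(1−X) = 1.476 mol/dm³.
Along a PFR/batch, dC_C/dC_A = −r_C/(r_B+r_C) = −k₂/(k₂+k₁·C_A).
Integrating from C_{A0} to C_A: C_C = (0.293/0.799)·ln[(0.293+0.799·4.38)/(0.293+0.799·1.48)] = 0.3667·ln(3.793/1.472) = 0.3470 mol/dm³.
Then C_B = (C_{A0}−C_A) − C_C = 2.904 − 0.3470 = 2.557 mol/dm³.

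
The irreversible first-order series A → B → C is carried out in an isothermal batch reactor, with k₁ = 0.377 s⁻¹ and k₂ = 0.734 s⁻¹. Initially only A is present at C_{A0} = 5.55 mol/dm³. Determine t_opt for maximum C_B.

For first-order series the maximum of C_B occurs at t_opt = ln(k₂/k₁)/(k₂−k₁).
= ln(0.734/0.377)/(0.734−0.377) = ln(1.947)/0.3570 = 0.6663/0.3570 = 1.87 s.

1.87 s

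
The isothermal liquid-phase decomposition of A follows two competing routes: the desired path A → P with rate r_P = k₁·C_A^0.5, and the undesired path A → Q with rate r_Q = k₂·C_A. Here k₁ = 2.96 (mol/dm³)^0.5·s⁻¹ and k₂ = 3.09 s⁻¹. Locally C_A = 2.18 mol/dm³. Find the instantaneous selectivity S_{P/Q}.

S_{P/Q} = r_P/r_Q = (k₁·C_A^0.5)/(k₂·C_A) = (k₁/k₂)·C_A^-0.5.
= (2.96×2.180^0.5) / (3.09×2.180) = 4.370/6.736 = 0.649.

0.649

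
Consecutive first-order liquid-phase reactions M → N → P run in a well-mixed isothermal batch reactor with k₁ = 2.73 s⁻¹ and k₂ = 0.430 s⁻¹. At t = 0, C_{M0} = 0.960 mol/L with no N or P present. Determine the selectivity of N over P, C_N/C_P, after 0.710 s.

The intermediate concentration in a first-order A→B→C sequence is C_N = k₁C_{M0}(e^(−k₁t) − e^(−k₂t))/(k₂−k₁).
e^(−k₁t) = e^(−2.73×0.710) = e^(−1.938) = 0.1439; e^(−k₂t) = e^(−0.3053) = 0.7369.
C_N = 2.73×0.960/(0.430−2.73) × (0.1439−0.7369) = (-1.139)×(-0.5930) = 0.6757 mol/L.
C_M = C_{M0}e^(−k₁t) = 0.1382 mol/L, so C_P = C_{M0}−C_M−C_N = 0.1462 mol/L; C_N/C_P = 4.62.

4.62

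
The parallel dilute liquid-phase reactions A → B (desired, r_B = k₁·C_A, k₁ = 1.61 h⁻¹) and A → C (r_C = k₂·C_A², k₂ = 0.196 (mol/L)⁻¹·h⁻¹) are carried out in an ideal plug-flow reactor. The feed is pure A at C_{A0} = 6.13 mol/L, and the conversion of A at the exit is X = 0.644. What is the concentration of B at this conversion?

2.64 mol/L

C_A = C_{A0}(1−X) = 2.182 mol/L.
Along a PFR/batch, dC_B/dC_A = −r_B/(r_B+r_C) = −k₁/(k₁+k₂·C_A).
Integrating from C_{A0} to C_A: C_B = (1.61/0.196)·ln[(1.61+0.196·6.13)/(1.61+0.196·2.18)] = 8.214·ln(2.811/2.038) = 2.644 mol/L.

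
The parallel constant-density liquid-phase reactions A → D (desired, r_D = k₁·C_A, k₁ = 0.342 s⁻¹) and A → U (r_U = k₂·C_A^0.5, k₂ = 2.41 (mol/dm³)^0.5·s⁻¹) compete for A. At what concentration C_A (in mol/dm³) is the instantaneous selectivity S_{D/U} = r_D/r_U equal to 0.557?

S_{D/U} = (k₁/k₂)·C_A^0.5 ⇒ C_A = (S·k₂/k₁)^(2).
= (0.557×2.41/0.342)^(2) = (3.925)^(2) = 15.4 mol/dm³.

15.4 mol/dm³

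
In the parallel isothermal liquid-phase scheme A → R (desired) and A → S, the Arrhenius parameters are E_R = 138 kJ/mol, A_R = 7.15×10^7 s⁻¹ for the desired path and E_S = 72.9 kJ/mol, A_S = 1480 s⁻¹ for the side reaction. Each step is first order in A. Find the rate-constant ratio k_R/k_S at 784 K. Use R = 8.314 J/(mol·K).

2.22

With equal orders, S_{R/S} = k_R/k_S = (A_R/A_S)·exp[(E_S−E_R)/(RT)].
(E_S−E_R)/(RT) = (72.9−138)×10³/(8.314×784) = -65100/6518 = -9.987.
k_R/k_S = (7.15×10^7/1480)·exp(-9.987) = 48311 × 4.597×10^-5 = 2.22.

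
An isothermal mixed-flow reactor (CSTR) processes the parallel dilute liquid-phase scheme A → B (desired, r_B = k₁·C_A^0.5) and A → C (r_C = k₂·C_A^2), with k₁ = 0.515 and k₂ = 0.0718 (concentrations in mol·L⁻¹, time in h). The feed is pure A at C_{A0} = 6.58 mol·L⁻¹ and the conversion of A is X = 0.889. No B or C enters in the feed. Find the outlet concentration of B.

5.38 mol·L⁻¹

Exit C_A = C_{A0}(1−X) = 6.58×0.111 = 0.7304 mol·L⁻¹.
Rates in a CSTR are evaluated at the outlet concentration: r_B = 0.515×0.7304^0.5 = 0.4401, r_C = 0.0718×0.7304^2 = 0.03830.
Fraction of consumed A going to B: r_B/(r_B+r_C) = 0.9199.
C_B = 0.9199·C_{A0}·X = 0.9199×6.58×0.889 = 5.38 mol·L⁻¹.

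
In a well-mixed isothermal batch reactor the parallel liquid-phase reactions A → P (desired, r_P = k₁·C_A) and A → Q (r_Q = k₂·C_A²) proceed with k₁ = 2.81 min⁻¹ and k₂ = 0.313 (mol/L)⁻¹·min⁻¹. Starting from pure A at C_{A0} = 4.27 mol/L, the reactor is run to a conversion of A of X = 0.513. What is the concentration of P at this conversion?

C_A = C_{A0}(1−X) = 2.079 mol/L.
Along a PFR/batch, dC_P/dC_A = −r_P/(r_P+r_Q) = −k₁/(k₁+k₂·C_A).
Integrating from C_{A0} to C_A: C_P = (2.81/0.313)·ln[(2.81+0.313·4.27)/(2.81+0.313·2.08)] = 8.978·ln(4.147/3.461) = 1.623 mol/L.

1.62 mol/L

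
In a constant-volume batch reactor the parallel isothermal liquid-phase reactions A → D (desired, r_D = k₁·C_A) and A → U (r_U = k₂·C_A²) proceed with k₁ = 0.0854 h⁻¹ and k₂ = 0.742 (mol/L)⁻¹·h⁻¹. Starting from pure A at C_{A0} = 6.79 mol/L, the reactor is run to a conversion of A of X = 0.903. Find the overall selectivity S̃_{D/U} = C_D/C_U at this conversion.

C_A = C_{A0}(1−X) = 0.6586 mol/L.
Along a PFR/batch, dC_D/dC_A = −r_D/(r_D+r_U) = −k₁/(k₁+k₂·C_A).
Integrating from C_{A0} to C_A: C_D = (0.0854/0.742)·ln[(0.0854+0.742·6.79)/(0.0854+0.742·0.659)] = 0.1151·ln(5.124/0.5741) = 0.2519 mol/L.
C_U = (C_{A0}−C_A)−C_D = 5.879 mol/L; S̃_{D/U} = 0.2519/5.879 = 0.0428.

0.0428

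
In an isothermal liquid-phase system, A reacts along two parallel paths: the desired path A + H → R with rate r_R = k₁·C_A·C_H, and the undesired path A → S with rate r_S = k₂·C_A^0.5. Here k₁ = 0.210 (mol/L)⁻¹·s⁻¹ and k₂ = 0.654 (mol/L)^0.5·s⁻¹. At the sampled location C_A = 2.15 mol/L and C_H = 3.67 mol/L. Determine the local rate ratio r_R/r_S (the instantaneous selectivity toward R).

S_{R/S} = r_R/r_S = (k₁·C_A·C_H)/(k₂·C_A^0.5) = (k₁/k₂)·C_A^0.5·C_H.
= (0.210×2.150×3.670) / (0.654×2.150^0.5) = 1.657/0.9590 = 1.73.

1.73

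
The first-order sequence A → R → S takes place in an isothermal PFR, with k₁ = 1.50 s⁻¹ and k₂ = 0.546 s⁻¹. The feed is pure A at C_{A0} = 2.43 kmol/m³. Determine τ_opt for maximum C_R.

1.06 s

For first-order series the maximum of C_R occurs at τ_opt = ln(k₂/k₁)/(k₂−k₁).
= ln(0.546/1.50)/(0.546−1.50) = ln(0.3640)/-0.9540 = -1.011/-0.9540 = 1.06 s.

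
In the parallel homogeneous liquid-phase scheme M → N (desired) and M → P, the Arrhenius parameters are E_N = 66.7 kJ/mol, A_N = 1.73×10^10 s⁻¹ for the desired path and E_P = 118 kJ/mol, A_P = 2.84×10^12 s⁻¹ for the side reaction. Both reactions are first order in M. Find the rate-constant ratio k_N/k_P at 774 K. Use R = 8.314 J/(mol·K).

17.7

k_N/k_P = (A_N/A_P)·exp[−(E_N−E_P)/(RT)] = (A_N/A_P)·exp[(E_P−E_N)/(RT)].
(E_P−E_N)/(RT) = (118−66.7)×10³/(8.314×774) = 51300/6435 = 7.972.
k_N/k_P = (1.73×10^10/2.84×10^12)·exp(7.972) = 0.006092 × 2899 = 17.7.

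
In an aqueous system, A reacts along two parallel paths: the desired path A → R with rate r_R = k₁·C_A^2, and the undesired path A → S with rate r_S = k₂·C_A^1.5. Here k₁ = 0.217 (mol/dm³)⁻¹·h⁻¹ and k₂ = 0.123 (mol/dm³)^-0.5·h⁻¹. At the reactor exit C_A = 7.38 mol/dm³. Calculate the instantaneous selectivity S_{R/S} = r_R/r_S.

4.79

S_{R/S} = r_R/r_S = (k₁·C_A^2)/(k₂·C_A^1.5) = (k₁/k₂)·C_A^0.5.
= (0.217×7.380^2) / (0.123×7.380^1.5) = 11.82/2.466 = 4.79.
Since the desired path is higher order in A, keeping C_A high (PFR or concentrated feed) favours R.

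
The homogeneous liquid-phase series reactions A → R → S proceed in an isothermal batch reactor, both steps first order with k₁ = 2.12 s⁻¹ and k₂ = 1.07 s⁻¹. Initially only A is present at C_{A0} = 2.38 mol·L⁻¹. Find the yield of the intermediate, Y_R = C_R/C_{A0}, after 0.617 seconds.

0.498

For first-order series with pure A initially, C_R(t) = k₁C_{A0}/(k₂−k₁)·(e^(−k₁t) − e^(−k₂t)).
e^(−k₁t) = e^(−2.12×0.617) = e^(−1.308) = 0.2703; e^(−k₂t) = e^(−0.6602) = 0.5168.
C_R = 2.12×2.38/(1.07−2.12) × (0.2703−0.5168) = (-4.805)×(-0.2464) = 1.184 mol·L⁻¹.
Y_R = C_R/C_{A0} = 1.184/2.38 = 0.498.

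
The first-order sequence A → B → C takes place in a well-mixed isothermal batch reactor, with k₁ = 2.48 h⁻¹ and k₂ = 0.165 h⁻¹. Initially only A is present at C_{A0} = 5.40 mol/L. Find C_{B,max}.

For a first-order series the maximum intermediate yield is C_{B,max}/C_{A0} = (k₁/k₂)^[k₂/(k₂−k₁)].
= (2.48/0.165)^(0.165/(0.165−2.48)) = (15.03)^(-0.07127) = 0.8244.
C_{B,max} = 0.8244×5.40 = 4.45 mol/L.

4.45 mol/L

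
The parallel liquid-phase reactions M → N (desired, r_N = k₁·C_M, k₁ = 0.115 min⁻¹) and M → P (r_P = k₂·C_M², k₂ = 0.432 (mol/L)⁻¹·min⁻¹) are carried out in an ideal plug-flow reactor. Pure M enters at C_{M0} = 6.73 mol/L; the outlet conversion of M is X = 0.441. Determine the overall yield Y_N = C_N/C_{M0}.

C_M = C_{M0}(1−X) = 3.762 mol/L.
Along a PFR/batch, dC_N/dC_M = −r_N/(r_N+r_P) = −k₁/(k₁+k₂·C_M).
Integrating from C_{M0} to C_M: C_N = (0.115/0.432)·ln[(0.115+0.432·6.73)/(0.115+0.432·3.76)] = 0.2662·ln(3.022/1.740) = 0.1470 mol/L.
Y_N = C_N/C_{M0} = 0.1470/6.73 = 0.0218.

0.0218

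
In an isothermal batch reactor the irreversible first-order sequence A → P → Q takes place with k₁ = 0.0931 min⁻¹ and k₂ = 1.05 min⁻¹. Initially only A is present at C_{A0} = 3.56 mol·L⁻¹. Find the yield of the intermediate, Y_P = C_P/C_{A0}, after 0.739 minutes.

0.0460

Solving the coupled first-order balances gives C_P(t) = [k₁/(k₂−k₁)]·C_{A0}·(e^(−k₁t) − e^(−k₂t)).
e^(−k₁t) = e^(−0.0931×0.739) = e^(−0.06880) = 0.9335; e^(−k₂t) = e^(−0.7760) = 0.4603.
C_P = 0.0931×3.56/(1.05−0.0931) × (0.9335−0.4603) = 0.3464×0.4732 = 0.1639 mol·L⁻¹.
Y_P = C_P/C_{A0} = 0.1639/3.56 = 0.0460.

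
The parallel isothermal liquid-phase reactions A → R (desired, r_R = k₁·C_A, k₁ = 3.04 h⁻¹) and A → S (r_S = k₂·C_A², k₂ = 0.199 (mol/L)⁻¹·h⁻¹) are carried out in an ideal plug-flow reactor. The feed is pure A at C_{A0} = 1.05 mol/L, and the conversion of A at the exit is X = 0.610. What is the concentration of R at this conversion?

0.611 mol/L

C_A = C_{A0}(1−X) = 0.4095 mol/L.
Along a PFR/batch, dC_R/dC_A = −r_R/(r_R+r_S) = −k₁/(k₁+k₂·C_A).
Integrating from C_{A0} to C_A: C_R = (3.04/0.199)·ln[(3.04+0.199·1.05)/(3.04+0.199·0.410)] = 15.28·ln(3.249/3.121) = 0.6114 mol/L.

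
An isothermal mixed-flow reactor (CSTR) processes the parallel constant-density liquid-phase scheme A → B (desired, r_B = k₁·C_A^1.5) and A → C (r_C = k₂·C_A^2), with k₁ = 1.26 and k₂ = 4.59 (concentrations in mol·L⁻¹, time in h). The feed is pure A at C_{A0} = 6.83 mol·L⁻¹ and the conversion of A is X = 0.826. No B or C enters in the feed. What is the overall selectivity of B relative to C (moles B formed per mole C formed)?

0.252

Exit C_A = C_{A0}(1−X) = 6.83×0.174 = 1.188 mol·L⁻¹.
Rates in a CSTR are evaluated at the outlet concentration: r_B = 1.26×1.188^1.5 = 1.632, r_C = 4.59×1.188^2 = 6.483.
Overall selectivity = C_B/C_C = r_Bτ/(r_Cτ) = r_B/r_C = 0.252.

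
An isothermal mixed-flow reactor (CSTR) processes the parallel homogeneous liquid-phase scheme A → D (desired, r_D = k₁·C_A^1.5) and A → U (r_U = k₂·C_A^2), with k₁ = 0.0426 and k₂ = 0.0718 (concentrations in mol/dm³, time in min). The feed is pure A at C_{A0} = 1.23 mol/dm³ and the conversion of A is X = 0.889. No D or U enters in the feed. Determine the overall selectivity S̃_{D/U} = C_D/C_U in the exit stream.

1.61

Exit C_A = C_{A0}(1−X) = 1.23×0.111 = 0.1365 mol/dm³.
In a CSTR the entire volume is at exit conditions, so r_D = 0.0426×0.1365^1.5 = 0.002149 and r_U = 0.0718×0.1365^2 = 0.001338.
Overall selectivity = C_D/C_U = r_Dτ/(r_Uτ) = r_D/r_U = 1.61.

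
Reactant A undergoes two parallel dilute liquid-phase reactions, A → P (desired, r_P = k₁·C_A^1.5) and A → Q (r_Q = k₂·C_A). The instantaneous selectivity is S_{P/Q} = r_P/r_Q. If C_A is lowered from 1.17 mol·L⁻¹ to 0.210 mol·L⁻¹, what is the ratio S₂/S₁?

S_{P/Q} = (k₁/k₂)·C_A^0.5, so S₂/S₁ = (C_{A,2}/C_{A,1})^0.5.
= (0.210/1.17)^0.5 = (0.1795)^0.5 = 0.424.

0.424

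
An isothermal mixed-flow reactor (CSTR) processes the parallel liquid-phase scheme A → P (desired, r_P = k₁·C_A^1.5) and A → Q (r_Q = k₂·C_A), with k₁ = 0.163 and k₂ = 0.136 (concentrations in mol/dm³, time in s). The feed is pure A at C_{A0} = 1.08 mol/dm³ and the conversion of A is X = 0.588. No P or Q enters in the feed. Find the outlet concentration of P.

0.282 mol/dm³

Exit C_A = C_{A0}(1−X) = 1.08×0.412 = 0.4450 mol/dm³.
A CSTR operates uniformly at the exit composition, giving r_P = 0.04838 and r_Q = 0.06051 (each k·C_A^n at C_A = 0.4450).
Fraction of consumed A going to P: r_P/(r_P+r_Q) = 0.4443.
C_P = 0.4443·C_{A0}·X = 0.4443×1.08×0.588 = 0.282 mol/dm³.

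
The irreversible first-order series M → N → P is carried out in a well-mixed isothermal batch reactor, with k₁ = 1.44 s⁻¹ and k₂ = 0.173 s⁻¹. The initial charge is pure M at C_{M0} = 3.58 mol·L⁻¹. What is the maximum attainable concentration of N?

For a first-order series the maximum intermediate yield is C_{N,max}/C_{M0} = (k₁/k₂)^[k₂/(k₂−k₁)].
= (1.44/0.173)^(0.173/(0.173−1.44)) = (8.324)^(-0.1365) = 0.7488.
C_{N,max} = 0.7488×3.58 = 2.68 mol·L⁻¹.

2.68 mol·L⁻¹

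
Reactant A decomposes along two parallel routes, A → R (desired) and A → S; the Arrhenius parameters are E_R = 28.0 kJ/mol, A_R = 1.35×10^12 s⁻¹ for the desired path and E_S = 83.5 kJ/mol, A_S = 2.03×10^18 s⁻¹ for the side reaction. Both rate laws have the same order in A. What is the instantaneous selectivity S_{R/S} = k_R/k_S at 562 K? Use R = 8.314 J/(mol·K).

k_R/k_S = (A_R/A_S)·exp[−(E_R−E_S)/(RT)] = (A_R/A_S)·exp[(E_S−E_R)/(RT)].
(E_S−E_R)/(RT) = (83.5−28.0)×10³/(8.314×562) = 55500/4672 = 11.88.
k_R/k_S = (1.35×10^12/2.03×10^18)·exp(11.88) = 6.650×10^-7 × 1.441×10^5 = 0.0958.

0.0958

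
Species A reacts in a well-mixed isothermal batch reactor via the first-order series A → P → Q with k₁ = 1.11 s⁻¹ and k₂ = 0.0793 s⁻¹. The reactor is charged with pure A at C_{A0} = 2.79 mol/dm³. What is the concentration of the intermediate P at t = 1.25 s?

1.97 mol/dm³

For first-order series with pure A initially, C_P(t) = k₁C_{A0}/(k₂−k₁)·(e^(−k₁t) − e^(−k₂t)).
e^(−k₁t) = e^(−1.11×1.25) = e^(−1.388) = 0.2497; e^(−k₂t) = e^(−0.09912) = 0.9056.
C_P = 1.11×2.79/(0.0793−1.11) × (0.2497−0.9056) = (-3.005)×(-0.6559) = 1.971 mol/dm³.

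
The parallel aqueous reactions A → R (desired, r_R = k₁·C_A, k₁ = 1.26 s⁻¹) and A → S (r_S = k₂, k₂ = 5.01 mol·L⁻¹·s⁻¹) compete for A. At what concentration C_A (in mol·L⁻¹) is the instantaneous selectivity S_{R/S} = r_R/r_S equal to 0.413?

1.64 mol·L⁻¹

S_{R/S} = (k₁/k₂)·C_A ⇒ C_A = S·k₂/k₁.
= 0.413×5.01/1.26 = 1.64 mol·L⁻¹.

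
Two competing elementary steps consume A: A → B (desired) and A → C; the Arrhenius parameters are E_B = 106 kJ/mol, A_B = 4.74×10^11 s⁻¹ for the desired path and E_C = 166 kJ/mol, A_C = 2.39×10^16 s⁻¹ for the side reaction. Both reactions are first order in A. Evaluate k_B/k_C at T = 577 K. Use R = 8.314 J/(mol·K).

Since both paths have the same order in A, the concentration cancels and S_{B/C} = k_B/k_C = (A_B/A_C)·exp[(E_C−E_B)/(RT)].
(E_C−E_B)/(RT) = (166−106)×10³/(8.314×577) = 60000/4797 = 12.51.
k_B/k_C = (4.74×10^11/2.39×10^16)·exp(12.51) = 1.983×10^-5 × 2.703×10^5 = 5.36.
Since E_B < E_C, lowering the temperature improves selectivity toward B.

5.36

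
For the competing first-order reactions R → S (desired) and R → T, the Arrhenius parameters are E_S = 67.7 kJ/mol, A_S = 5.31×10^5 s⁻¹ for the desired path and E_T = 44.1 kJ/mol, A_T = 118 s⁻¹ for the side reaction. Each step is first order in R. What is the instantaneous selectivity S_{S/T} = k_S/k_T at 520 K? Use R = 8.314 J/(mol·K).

19.2

k_S/k_T = (A_S/A_T)·exp[−(E_S−E_T)/(RT)] = (A_S/A_T)·exp[(E_T−E_S)/(RT)].
(E_T−E_S)/(RT) = (44.1−67.7)×10³/(8.314×520) = -23600/4323 = -5.459.
k_S/k_T = (5.31×10^5/118)·exp(-5.459) = 4500 × 0.004259 = 19.2.
Since E_S > E_T, raising the temperature improves selectivity toward S.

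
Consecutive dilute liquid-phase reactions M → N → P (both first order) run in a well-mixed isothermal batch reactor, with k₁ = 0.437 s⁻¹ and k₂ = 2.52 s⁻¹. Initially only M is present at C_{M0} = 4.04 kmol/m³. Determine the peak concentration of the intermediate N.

0.485 kmol/m³

At the optimum, C_{N,max}/C_{M0} = (k₁/k₂)^[k₂/(k₂−k₁)].
= (0.437/2.52)^(2.52/(2.52−0.437)) = (0.1734)^(1.210) = 0.1201.
C_{N,max} = 0.1201×4.04 = 0.485 kmol/m³.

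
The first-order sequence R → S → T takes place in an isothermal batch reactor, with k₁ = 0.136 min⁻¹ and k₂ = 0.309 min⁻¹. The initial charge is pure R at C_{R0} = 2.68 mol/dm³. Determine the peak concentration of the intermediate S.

0.619 mol/dm³

At the optimum, C_{S,max}/C_{R0} = (k₁/k₂)^[k₂/(k₂−k₁)].
= (0.136/0.309)^(0.309/(0.309−0.136)) = (0.4401)^(1.786) = 0.2309.
C_{S,max} = 0.2309×2.68 = 0.619 mol/dm³.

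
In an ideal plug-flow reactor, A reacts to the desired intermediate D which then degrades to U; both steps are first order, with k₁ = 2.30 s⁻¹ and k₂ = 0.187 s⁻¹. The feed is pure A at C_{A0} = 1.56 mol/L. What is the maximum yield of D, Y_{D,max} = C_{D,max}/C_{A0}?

0.801

Evaluating C_D at τ_opt = ln(k₂/k₁)/(k₂−k₁) gives C_{D,max}/C_{A0} = (k₁/k₂)^[k₂/(k₂−k₁)].
= (2.30/0.187)^(0.187/(0.187−2.30)) = (12.30)^(-0.08850) = 0.8008.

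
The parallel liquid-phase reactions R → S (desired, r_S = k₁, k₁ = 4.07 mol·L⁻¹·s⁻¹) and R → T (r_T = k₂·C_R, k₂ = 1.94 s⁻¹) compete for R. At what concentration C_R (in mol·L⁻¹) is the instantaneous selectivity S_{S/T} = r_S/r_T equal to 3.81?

S_{S/T} = (k₁/k₂)·C_R⁻¹ ⇒ C_R = (S·k₂/k₁)^(-1).
= (3.81×1.94/4.07)^(-1) = (1.816)^(-1) = 0.551 mol·L⁻¹.

0.551 mol·L⁻¹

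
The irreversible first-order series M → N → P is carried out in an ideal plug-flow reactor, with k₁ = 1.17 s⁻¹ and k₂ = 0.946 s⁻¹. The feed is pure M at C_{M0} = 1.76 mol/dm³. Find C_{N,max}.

0.717 mol/dm³

At the optimum, C_{N,max}/C_{M0} = (k₁/k₂)^[k₂/(k₂−k₁)].
= (1.17/0.946)^(0.946/(0.946−1.17)) = (1.237)^(-4.223) = 0.4076.
C_{N,max} = 0.4076×1.76 = 0.717 mol/dm³.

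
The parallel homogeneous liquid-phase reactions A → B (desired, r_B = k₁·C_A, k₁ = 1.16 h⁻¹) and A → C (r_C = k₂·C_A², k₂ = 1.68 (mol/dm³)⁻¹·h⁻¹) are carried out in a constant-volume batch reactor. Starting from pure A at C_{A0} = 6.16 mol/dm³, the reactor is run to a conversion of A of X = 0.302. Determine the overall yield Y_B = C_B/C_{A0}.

C_A = C_{A0}(1−X) = 4.300 mol/dm³.
Along a PFR/batch, dC_B/dC_A = −r_B/(r_B+r_C) = −k₁/(k₁+k₂·C_A).
Integrating from C_{A0} to C_A: C_B = (1.16/1.68)·ln[(1.16+1.68·6.16)/(1.16+1.68·4.30)] = 0.6905·ln(11.51/8.383) = 0.2188 mol/dm³.
Y_B = C_B/C_{A0} = 0.2188/6.16 = 0.0355.

0.0355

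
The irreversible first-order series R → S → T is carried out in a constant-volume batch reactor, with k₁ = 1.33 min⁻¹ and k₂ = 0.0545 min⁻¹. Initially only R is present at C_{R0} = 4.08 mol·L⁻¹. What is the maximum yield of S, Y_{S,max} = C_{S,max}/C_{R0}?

0.872

For a first-order series the maximum intermediate yield is C_{S,max}/C_{R0} = (k₁/k₂)^[k₂/(k₂−k₁)].
= (1.33/0.0545)^(0.0545/(0.0545−1.33)) = (24.40)^(-0.04273) = 0.8724.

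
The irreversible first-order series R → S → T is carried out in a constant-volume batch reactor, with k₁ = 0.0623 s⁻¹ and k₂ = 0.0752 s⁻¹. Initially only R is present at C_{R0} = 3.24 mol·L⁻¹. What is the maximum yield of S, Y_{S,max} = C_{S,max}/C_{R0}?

At the optimum, C_{S,max}/C_{R0} = (k₁/k₂)^[k₂/(k₂−k₁)].
= (0.0623/0.0752)^(0.0752/(0.0752−0.0623)) = (0.8285)^(5.829) = 0.3339.

0.334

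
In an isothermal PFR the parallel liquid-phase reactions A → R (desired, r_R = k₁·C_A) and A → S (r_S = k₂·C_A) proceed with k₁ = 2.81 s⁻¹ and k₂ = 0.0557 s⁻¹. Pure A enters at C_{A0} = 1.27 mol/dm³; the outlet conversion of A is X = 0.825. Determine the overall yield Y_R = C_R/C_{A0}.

0.809

C_A = C_{A0}(1−X) = 0.2223 mol/dm³.
Both paths are first order in A, so the instantaneous fraction to R is constant: dC_R/d(−C_A) = k₁/(k₁+k₂) = 0.9806.
C_R = 0.9806·(C_{A0}−C_A) = 0.9806×1.048 = 1.03 mol/dm³.
Y_R = C_R/C_{A0} = 1.027/1.27 = 0.809.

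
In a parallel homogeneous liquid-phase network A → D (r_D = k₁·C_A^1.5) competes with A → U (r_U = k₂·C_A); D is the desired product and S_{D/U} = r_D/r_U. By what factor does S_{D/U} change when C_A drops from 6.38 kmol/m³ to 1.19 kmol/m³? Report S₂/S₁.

S_{D/U} = (k₁/k₂)·C_A^0.5, so S₂/S₁ = (C_{A,2}/C_{A,1})^0.5.
= (1.19/6.38)^0.5 = (0.1865)^0.5 = 0.432.

0.432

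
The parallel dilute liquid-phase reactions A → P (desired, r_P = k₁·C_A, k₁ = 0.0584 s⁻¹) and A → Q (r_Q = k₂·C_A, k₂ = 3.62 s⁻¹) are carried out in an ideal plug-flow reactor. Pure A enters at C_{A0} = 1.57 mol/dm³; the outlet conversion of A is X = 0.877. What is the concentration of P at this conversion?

0.0219 mol/dm³

C_A = C_{A0}(1−X) = 0.1931 mol/dm³.
Both paths are first order in A, so the instantaneous fraction to P is constant: dC_P/d(−C_A) = k₁/(k₁+k₂) = 0.01588.
C_P = 0.01588·(C_{A0}−C_A) = 0.01588×1.377 = 0.0219 mol/dm³.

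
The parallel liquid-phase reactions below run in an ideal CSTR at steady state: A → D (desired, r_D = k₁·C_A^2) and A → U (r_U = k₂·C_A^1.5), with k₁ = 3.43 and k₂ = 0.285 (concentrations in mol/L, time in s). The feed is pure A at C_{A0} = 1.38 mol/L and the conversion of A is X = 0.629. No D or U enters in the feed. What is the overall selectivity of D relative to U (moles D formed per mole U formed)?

8.61

Exit C_A = C_{A0}(1−X) = 1.38×0.371 = 0.5120 mol/L.
Rates in a CSTR are evaluated at the outlet concentration: r_D = 3.43×0.5120^2 = 0.8991, r_U = 0.285×0.5120^1.5 = 0.1044.
Overall selectivity = C_D/C_U = r_Dτ/(r_Uτ) = r_D/r_U = 8.61.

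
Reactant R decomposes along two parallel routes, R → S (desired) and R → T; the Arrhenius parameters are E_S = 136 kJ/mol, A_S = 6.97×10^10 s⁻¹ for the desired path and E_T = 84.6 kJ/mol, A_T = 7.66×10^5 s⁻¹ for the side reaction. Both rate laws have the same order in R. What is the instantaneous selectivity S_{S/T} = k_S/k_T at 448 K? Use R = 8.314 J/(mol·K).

Since both paths have the same order in R, the concentration cancels and S_{S/T} = k_S/k_T = (A_S/A_T)·exp[(E_T−E_S)/(RT)].
(E_T−E_S)/(RT) = (84.6−136)×10³/(8.314×448) = -51400/3725 = -13.80.
k_S/k_T = (6.97×10^10/7.66×10^5)·exp(-13.80) = 90992 × 1.016×10^-6 = 0.0924.
Since E_S > E_T, raising the temperature improves selectivity toward S.

0.0924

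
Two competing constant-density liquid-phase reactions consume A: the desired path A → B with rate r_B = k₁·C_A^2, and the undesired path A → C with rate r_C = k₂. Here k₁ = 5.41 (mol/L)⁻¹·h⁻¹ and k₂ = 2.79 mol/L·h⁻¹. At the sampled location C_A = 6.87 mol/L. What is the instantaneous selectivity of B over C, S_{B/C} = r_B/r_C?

91.5

S_{B/C} = r_B/r_C = (k₁·C_A^2)/(k₂) = (k₁/k₂)·C_A^2.
= (5.41×6.870^2) / (2.79) = 255.3/2.790 = 91.5.
Since the desired path is higher order in A, keeping C_A high (PFR or concentrated feed) favours B.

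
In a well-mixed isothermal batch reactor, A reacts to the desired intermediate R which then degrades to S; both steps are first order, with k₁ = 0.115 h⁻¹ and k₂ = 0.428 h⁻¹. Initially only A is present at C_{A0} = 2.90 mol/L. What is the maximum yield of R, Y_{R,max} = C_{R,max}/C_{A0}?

At the optimum, C_{R,max}/C_{A0} = (k₁/k₂)^[k₂/(k₂−k₁)].
= (0.115/0.428)^(0.428/(0.428−0.115)) = (0.2687)^(1.367) = 0.1658.

0.166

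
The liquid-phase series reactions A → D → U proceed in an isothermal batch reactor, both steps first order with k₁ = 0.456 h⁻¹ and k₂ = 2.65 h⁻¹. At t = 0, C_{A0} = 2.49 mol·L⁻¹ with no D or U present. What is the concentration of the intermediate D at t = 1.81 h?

The intermediate concentration in a first-order A→B→C sequence is C_D = k₁C_{A0}(e^(−k₁t) − e^(−k₂t))/(k₂−k₁).
e^(−k₁t) = e^(−0.456×1.81) = e^(−0.8254) = 0.4381; e^(−k₂t) = e^(−4.796) = 0.008259.
C_D = 0.456×2.49/(2.65−0.456) × (0.4381−0.008259) = 0.5175×0.4298 = 0.2224 mol·L⁻¹.

0.222 mol·L⁻¹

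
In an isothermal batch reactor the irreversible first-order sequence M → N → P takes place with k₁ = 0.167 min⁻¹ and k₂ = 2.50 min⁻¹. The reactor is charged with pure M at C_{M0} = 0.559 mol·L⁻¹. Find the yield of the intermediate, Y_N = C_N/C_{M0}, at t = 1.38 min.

For first-order series with pure M initially, C_N(t) = k₁C_{M0}/(k₂−k₁)·(e^(−k₁t) − e^(−k₂t)).
e^(−k₁t) = e^(−0.167×1.38) = e^(−0.2305) = 0.7942; e^(−k₂t) = e^(−3.450) = 0.03175.
C_N = 0.167×0.559/(2.50−0.167) × (0.7942−0.03175) = 0.04001×0.7624 = 0.03051 mol·L⁻¹.
Y_N = C_N/C_{M0} = 0.03051/0.559 = 0.0546.

0.0546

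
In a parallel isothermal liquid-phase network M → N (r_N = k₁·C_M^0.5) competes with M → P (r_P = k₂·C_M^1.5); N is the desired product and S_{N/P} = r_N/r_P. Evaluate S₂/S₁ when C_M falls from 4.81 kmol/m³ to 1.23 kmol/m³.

S_{N/P} = (k₁/k₂)·C_M⁻¹, so S₂/S₁ = (C_{M,2}/C_{M,1})⁻¹.
= 4.81/1.23 = 3.91.

3.91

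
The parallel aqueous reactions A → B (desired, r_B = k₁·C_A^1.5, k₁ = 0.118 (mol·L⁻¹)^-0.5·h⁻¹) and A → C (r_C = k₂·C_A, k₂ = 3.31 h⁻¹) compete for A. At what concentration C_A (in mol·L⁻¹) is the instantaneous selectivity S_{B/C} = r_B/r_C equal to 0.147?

17.0 mol·L⁻¹

S_{B/C} = (k₁/k₂)·C_A^0.5 ⇒ C_A = (S·k₂/k₁)^(2).
= (0.147×3.31/0.118)^(2) = (4.123)^(2) = 17.0 mol·L⁻¹.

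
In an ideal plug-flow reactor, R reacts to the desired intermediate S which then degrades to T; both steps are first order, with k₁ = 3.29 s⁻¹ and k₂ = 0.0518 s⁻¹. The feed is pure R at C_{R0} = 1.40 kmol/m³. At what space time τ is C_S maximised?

Setting dC_S/dτ = 0 gives τ_opt = ln(k₂/k₁)/(k₂−k₁).
= ln(0.0518/3.29)/(0.0518−3.29) = ln(0.01574)/-3.238 = -4.151/-3.238 = 1.28 s.

1.28 s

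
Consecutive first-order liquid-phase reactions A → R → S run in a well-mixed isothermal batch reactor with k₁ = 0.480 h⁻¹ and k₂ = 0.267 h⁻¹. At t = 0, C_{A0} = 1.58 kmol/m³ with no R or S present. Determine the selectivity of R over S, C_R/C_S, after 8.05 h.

For first-order series with pure A initially, C_R(t) = k₁C_{A0}/(k₂−k₁)·(e^(−k₁t) − e^(−k₂t)).
e^(−k₁t) = e^(−0.480×8.05) = e^(−3.864) = 0.02098; e^(−k₂t) = e^(−2.149) = 0.1166.
C_R = 0.480×1.58/(0.267−0.480) × (0.02098−0.1166) = (-3.561)×(-0.09558) = 0.3403 kmol/m³.
C_A = C_{A0}e^(−k₁t) = 0.03315 kmol/m³, so C_S = C_{A0}−C_A−C_R = 1.207 kmol/m³; C_R/C_S = 0.282.

0.282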